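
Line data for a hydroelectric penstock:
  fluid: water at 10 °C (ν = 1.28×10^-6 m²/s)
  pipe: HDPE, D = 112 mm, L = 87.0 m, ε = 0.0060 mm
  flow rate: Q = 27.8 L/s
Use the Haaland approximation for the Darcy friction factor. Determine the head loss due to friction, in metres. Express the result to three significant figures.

h_f ≈ 4.82 m

V = 4Q/(πD²) = 4·0.0278/(π·0.112²) = 2.822 m/s
Re = VD/ν = 2.822·0.112/1.28×10^-6 = 2.47×10^5 → turbulent
ε/D = 0.0060/112 = 5.36×10^-5
Haaland: f = 0.01529
h_f = f(L/D)V²/(2g) = 0.01529·(87.0/0.112)·2.822²/(2·9.81) = 4.821 m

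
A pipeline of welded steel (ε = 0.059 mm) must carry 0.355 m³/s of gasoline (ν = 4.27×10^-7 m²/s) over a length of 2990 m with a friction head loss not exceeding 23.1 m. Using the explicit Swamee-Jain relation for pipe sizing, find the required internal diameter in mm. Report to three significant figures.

D ≈ 451 mm

Swamee-Jain (Type III): D = 0.66·[ε^1.25·(LQ²/(gh_f))^4.75 + ν·Q^9.4·(L/(gh_f))^5.2]^0.04
LQ²/(gh_f) = 1.663; L/(gh_f) = 13.19
Term 1 = ε^1.25·(…)^4.75 = 5.79×10^-5; Term 2 = ν·Q^9.4·(…)^5.2 = 1.69×10^-5
D = 0.66·(5.79×10^-5 + 1.69×10^-5)^0.04 = 0.4513 m = 451 mm
Check: V = 2.22 m/s, Re = 2.35×10^6, f = 0.01329, h_f = 22.1 m ≈ 23.1 m ✓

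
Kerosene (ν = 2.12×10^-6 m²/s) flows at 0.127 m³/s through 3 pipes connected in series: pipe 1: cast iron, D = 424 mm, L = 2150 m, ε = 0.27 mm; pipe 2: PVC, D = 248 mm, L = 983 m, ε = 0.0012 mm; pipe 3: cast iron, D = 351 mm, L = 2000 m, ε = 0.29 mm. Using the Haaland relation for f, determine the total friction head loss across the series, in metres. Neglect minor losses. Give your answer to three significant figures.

H ≈ 34.1 m

Pipe 1: V = 0.8995 m/s, Re = 1.80×10^5, ε/D = 6.37×10^-4, f = 0.01948, h_1 = f(L/D)V²/2g = 4.074 m
Pipe 2: V = 2.629 m/s, Re = 3.08×10^5, ε/D = 4.84×10^-6, f = 0.01431, h_2 = f(L/D)V²/2g = 19.99 m
Pipe 3: V = 1.313 m/s, Re = 2.17×10^5, ε/D = 8.26×10^-4, f = 0.02009, h_3 = f(L/D)V²/2g = 10.05 m
Series → Q common, losses add: H = Σh = 34.11 m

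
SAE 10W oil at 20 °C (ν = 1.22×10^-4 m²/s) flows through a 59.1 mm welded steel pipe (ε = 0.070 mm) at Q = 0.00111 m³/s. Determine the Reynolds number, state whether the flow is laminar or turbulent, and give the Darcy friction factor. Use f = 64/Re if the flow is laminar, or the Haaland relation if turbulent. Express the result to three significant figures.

Re ≈ 196; laminar; f = 64/Re ≈ 0.327

V = 4Q/(πD²) = 0.4046 m/s
Re = VD/ν = 0.4046·0.0591/1.22×10^-4 = 196
Re < 2300 → laminar → f = 64/Re = 0.3265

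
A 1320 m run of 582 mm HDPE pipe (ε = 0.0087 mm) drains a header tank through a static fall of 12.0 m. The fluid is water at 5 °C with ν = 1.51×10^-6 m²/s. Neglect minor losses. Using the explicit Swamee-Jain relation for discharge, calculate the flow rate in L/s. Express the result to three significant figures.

Swamee-Jain (Type II): Q = -0.965·√(gD⁵h_f/L)·ln[ε/(3.7D) + √(3.17ν²L/(gD³h_f))]
√(gD⁵h_f/L) = √(9.81·0.582⁵·12.0/1320) = 0.07717
ε/(3.7D) = 4.04×10^-6; √(3.17ν²L/(gD³h_f)) = 2.03×10^-5
Q = -0.965·0.07717·ln(2.432×10^-5) = 0.7912 m³/s
Check: V = 2.97 m/s, Re = 1.15×10^6, f = 0.01174, h_f = 12.0 m ≈ 12.0 m ✓

Q ≈ 791 L/s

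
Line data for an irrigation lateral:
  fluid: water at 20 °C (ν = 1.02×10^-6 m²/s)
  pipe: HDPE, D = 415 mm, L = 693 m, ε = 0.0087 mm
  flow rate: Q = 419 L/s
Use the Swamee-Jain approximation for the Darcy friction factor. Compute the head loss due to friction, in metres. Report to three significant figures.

V = 4Q/(πD²) = 4·0.419/(π·0.415²) = 3.098 m/s
Re = VD/ν = 3.098·0.415/1.02×10^-6 = 1.26×10^6 → turbulent
ε/D = 0.0087/415 = 2.10×10^-5
Swamee-Jain: f = 0.01173
h_f = f(L/D)V²/(2g) = 0.01173·(693/0.415)·3.098²/(2·9.81) = 9.583 m

h_f ≈ 9.58 m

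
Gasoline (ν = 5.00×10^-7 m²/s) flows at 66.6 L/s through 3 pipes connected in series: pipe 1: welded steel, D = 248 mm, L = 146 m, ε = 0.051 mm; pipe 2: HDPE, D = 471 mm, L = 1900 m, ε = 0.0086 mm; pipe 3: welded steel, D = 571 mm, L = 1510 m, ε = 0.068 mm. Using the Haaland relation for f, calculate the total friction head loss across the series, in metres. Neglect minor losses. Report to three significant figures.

H ≈ 1.42 m

Pipe 1: V = 1.379 m/s, Re = 6.84×10^5, ε/D = 2.06×10^-4, f = 0.01499, h_1 = f(L/D)V²/2g = 0.8550 m
Pipe 2: V = 0.3822 m/s, Re = 3.60×10^5, ε/D = 1.83×10^-5, f = 0.01404, h_2 = f(L/D)V²/2g = 0.4217 m
Pipe 3: V = 0.2601 m/s, Re = 2.97×10^5, ε/D = 1.19×10^-4, f = 0.01542, h_3 = f(L/D)V²/2g = 0.1406 m
Series → Q common, losses add: H = Σh = 1.417 m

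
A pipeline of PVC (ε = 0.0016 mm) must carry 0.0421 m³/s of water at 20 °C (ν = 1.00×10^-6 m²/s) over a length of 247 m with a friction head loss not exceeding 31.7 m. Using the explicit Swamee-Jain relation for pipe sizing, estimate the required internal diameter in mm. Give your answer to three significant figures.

D ≈ 110 mm

Swamee-Jain (Type III): D = 0.66·[ε^1.25·(LQ²/(gh_f))^4.75 + ν·Q^9.4·(L/(gh_f))^5.2]^0.04
LQ²/(gh_f) = 0.001408; L/(gh_f) = 0.7943
Term 1 = ε^1.25·(…)^4.75 = 1.62×10^-21; Term 2 = ν·Q^9.4·(…)^5.2 = 3.53×10^-20
D = 0.66·(1.62×10^-21 + 3.53×10^-20)^0.04 = 0.1102 m = 110 mm
Check: V = 4.41 m/s, Re = 4.86×10^5, f = 0.01338, h_f = 29.8 m ≈ 31.7 m ✓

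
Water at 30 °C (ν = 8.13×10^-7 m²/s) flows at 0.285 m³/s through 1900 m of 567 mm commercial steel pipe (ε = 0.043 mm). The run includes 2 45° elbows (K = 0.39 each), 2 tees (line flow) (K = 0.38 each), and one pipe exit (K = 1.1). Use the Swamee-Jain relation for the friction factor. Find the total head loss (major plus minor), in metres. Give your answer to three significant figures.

H_L ≈ 3.10 m

V = 4Q/(πD²) = 1.129 m/s; V²/2g = 0.06493 m
Re = 7.87×10^5, ε/D = 7.58×10^-5 → f = 0.01345 (Swamee-Jain)
Major: h_f = f(L/D)·V²/2g = 0.01345·3351·0.06493 = 2.927 m
Minor: ΣK = 2.64; h_m = ΣK·V²/2g = 0.1714 m
Total H_L = 2.927 + 0.1714 = 3.098 m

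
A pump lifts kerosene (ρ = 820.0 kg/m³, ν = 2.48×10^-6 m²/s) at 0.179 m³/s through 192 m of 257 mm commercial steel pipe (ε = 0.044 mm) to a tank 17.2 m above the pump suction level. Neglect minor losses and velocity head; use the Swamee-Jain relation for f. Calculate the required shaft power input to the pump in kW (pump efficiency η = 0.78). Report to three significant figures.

P_shaft ≈ 44.9 kW

V = 4Q/(πD²) = 3.451 m/s; Re = 3.58×10^5; ε/D = 1.71×10^-4; f = 0.01576
h_f = f(L/D)V²/2g = 7.144 m
Total head H = z + h_f = 17.2 + 7.144 = 24.34 m
P_hyd = ρgQH = 820.0·9.81·0.179·24.34 = 35.05 kW
P_shaft = P_hyd/η = 35.05/0.78 = 44.94 kW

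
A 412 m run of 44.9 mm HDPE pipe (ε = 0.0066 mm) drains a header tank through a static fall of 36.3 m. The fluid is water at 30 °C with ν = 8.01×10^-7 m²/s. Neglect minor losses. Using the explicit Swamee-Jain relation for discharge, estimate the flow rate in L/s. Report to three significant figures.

Swamee-Jain (Type II): Q = -0.965·√(gD⁵h_f/L)·ln[ε/(3.7D) + √(3.17ν²L/(gD³h_f))]
√(gD⁵h_f/L) = √(9.81·0.0449⁵·36.3/412) = 3.972×10^-4
ε/(3.7D) = 3.97×10^-5; √(3.17ν²L/(gD³h_f)) = 1.61×10^-4
Q = -0.965·3.972×10^-4·ln(2.010×10^-4) = 0.003262 m³/s
Check: V = 2.06 m/s, Re = 1.15×10^5, f = 0.01825, h_f = 36.2 m ≈ 36.3 m ✓

Q ≈ 3.26 L/s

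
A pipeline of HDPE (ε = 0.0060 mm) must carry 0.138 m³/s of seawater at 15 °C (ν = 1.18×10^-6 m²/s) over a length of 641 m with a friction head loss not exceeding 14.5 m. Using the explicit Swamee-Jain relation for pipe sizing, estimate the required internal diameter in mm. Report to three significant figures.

D ≈ 249 mm

Swamee-Jain (Type III): D = 0.66·[ε^1.25·(LQ²/(gh_f))^4.75 + ν·Q^9.4·(L/(gh_f))^5.2]^0.04
LQ²/(gh_f) = 0.08582; L/(gh_f) = 4.506
Term 1 = ε^1.25·(…)^4.75 = 2.55×10^-12; Term 2 = ν·Q^9.4·(…)^5.2 = 2.44×10^-11
D = 0.66·(2.55×10^-12 + 2.44×10^-11)^0.04 = 0.2493 m = 249 mm
Check: V = 2.83 m/s, Re = 5.97×10^5, f = 0.01310, h_f = 13.7 m ≈ 14.5 m ✓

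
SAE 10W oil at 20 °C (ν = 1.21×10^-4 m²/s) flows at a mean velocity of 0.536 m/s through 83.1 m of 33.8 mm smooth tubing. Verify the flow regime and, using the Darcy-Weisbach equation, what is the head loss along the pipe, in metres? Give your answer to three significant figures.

Re = VD/ν = 0.536·0.03380/1.21×10^-4 = 150 → laminar (Re < 2300)
f = 64/Re = 0.4274
h_f = f(L/D)V²/(2g) = 0.4274·(83.1/0.03380)·0.536²/(2·9.81) = 15.39 m

h_f ≈ 15.4 m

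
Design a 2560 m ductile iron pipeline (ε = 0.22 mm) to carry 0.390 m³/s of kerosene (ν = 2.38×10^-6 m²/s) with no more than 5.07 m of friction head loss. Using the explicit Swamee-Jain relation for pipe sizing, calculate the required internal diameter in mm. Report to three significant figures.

Swamee-Jain (Type III): D = 0.66·[ε^1.25·(LQ²/(gh_f))^4.75 + ν·Q^9.4·(L/(gh_f))^5.2]^0.04
LQ²/(gh_f) = 7.829; L/(gh_f) = 51.47
Term 1 = ε^1.25·(…)^4.75 = 0.471; Term 2 = ν·Q^9.4·(…)^5.2 = 0.271
D = 0.66·(0.471 + 0.271)^0.04 = 0.6522 m = 652 mm
Check: V = 1.17 m/s, Re = 3.20×10^5, f = 0.01722, h_f = 4.70 m ≈ 5.07 m ✓

D ≈ 652 mm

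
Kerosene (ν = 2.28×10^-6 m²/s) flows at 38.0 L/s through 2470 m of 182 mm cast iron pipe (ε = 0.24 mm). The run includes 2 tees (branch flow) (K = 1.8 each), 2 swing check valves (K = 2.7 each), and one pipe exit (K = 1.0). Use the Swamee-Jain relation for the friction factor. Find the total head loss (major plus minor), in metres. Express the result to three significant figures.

H_L ≈ 35.2 m

V = 4Q/(πD²) = 1.461 m/s; V²/2g = 0.1087 m
Re = 1.17×10^5, ε/D = 0.00132 → f = 0.02312 (Swamee-Jain)
Major: h_f = f(L/D)·V²/2g = 0.02312·13571·0.1087 = 34.11 m
Minor: ΣK = 10.0; h_m = ΣK·V²/2g = 1.087 m
Total H_L = 34.11 + 1.087 = 35.20 m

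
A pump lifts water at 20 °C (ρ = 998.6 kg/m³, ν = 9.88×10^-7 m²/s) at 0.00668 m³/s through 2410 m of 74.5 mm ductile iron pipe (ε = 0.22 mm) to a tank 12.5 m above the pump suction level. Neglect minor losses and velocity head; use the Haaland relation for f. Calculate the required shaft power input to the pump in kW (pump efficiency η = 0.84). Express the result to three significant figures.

V = 4Q/(πD²) = 1.532 m/s; Re = 1.16×10^5; ε/D = 0.00295; f = 0.02713
h_f = f(L/D)V²/2g = 105.0 m
Total head H = z + h_f = 12.5 + 105.0 = 117.5 m
P_hyd = ρgQH = 998.6·9.81·0.00668·117.5 = 7.692 kW
P_shaft = P_hyd/η = 7.692/0.84 = 9.158 kW

P_shaft ≈ 9.16 kW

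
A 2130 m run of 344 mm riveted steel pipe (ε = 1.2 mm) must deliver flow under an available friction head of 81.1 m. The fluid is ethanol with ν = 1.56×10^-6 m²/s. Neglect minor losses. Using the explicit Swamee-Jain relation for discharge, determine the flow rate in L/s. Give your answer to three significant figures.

Q ≈ 284 L/s

Swamee-Jain (Type II): Q = -0.965·√(gD⁵h_f/L)·ln[ε/(3.7D) + √(3.17ν²L/(gD³h_f))]
√(gD⁵h_f/L) = √(9.81·0.344⁵·81.1/2130) = 0.04242
ε/(3.7D) = 9.43×10^-4; √(3.17ν²L/(gD³h_f)) = 2.25×10^-5
Q = -0.965·0.04242·ln(9.653×10^-4) = 0.2842 m³/s
Check: V = 3.06 m/s, Re = 6.74×10^5, f = 0.02758, h_f = 81.4 m ≈ 81.1 m ✓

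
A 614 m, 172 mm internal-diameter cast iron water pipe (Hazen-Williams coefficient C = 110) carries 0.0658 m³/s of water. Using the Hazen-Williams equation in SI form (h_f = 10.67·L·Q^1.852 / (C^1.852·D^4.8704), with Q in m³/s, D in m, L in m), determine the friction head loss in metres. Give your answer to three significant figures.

h_f ≈ 37.2 m

h_f = 10.67·614·0.0658^1.852 / (110^1.852·0.172^4.8704) = 37.18 m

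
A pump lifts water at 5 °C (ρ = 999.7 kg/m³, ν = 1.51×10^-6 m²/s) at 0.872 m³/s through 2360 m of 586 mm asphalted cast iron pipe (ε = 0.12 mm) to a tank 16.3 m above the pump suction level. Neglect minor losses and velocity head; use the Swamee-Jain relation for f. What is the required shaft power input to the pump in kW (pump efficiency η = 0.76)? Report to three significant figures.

V = 4Q/(πD²) = 3.233 m/s; Re = 1.25×10^6; ε/D = 2.05×10^-4; f = 0.01465
h_f = f(L/D)V²/2g = 31.44 m
Total head H = z + h_f = 16.3 + 31.44 = 47.74 m
P_hyd = ρgQH = 999.7·9.81·0.872·47.74 = 408.2 kW
P_shaft = P_hyd/η = 408.2/0.76 = 537.1 kW

P_shaft ≈ 537 kW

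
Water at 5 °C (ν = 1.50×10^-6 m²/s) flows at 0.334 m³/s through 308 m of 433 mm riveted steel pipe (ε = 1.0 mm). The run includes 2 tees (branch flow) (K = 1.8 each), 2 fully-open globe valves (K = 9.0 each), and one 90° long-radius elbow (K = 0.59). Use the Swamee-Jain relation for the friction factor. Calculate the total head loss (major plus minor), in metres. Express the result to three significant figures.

H_L ≈ 10.4 m

V = 4Q/(πD²) = 2.268 m/s; V²/2g = 0.2622 m
Re = 6.55×10^5, ε/D = 0.00231 → f = 0.02469 (Swamee-Jain)
Major: h_f = f(L/D)·V²/2g = 0.02469·711.3·0.2622 = 4.605 m
Minor: ΣK = 22.2; h_m = ΣK·V²/2g = 5.819 m
Total H_L = 4.605 + 5.819 = 10.42 m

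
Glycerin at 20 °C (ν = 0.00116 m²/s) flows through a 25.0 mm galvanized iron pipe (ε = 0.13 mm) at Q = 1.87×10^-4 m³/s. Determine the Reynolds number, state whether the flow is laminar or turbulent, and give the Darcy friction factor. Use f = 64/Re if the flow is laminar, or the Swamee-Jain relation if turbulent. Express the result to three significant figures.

Re ≈ 8.21; laminar; f = 64/Re ≈ 7.80

V = 4Q/(πD²) = 0.3810 m/s
Re = VD/ν = 0.3810·0.0250/0.00116 = 8.21
Re < 2300 → laminar → f = 64/Re = 7.795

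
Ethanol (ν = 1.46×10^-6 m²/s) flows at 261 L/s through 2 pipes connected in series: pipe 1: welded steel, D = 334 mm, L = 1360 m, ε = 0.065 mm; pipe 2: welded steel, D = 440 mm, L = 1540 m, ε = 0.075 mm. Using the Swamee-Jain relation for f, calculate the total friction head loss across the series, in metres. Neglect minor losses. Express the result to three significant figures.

H ≈ 35.8 m

Pipe 1: V = 2.979 m/s, Re = 6.81×10^5, ε/D = 1.95×10^-4, f = 0.01508, h_1 = f(L/D)V²/2g = 27.78 m
Pipe 2: V = 1.717 m/s, Re = 5.17×10^5, ε/D = 1.70×10^-4, f = 0.01518, h_2 = f(L/D)V²/2g = 7.978 m
Series → Q common, losses add: H = Σh = 35.76 m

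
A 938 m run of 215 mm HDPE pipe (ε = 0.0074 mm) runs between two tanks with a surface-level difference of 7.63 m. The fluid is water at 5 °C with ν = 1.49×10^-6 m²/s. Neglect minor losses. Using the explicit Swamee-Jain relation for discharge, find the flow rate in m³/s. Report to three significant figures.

Q ≈ 0.0536 m³/s

Swamee-Jain (Type II): Q = -0.965·√(gD⁵h_f/L)·ln[ε/(3.7D) + √(3.17ν²L/(gD³h_f))]
√(gD⁵h_f/L) = √(9.81·0.215⁵·7.63/938) = 0.006055
ε/(3.7D) = 9.30×10^-6; √(3.17ν²L/(gD³h_f)) = 9.42×10^-5
Q = -0.965·0.006055·ln(1.035×10^-4) = 0.05361 m³/s
Check: V = 1.48 m/s, Re = 2.13×10^5, f = 0.01566, h_f = 7.60 m ≈ 7.63 m ✓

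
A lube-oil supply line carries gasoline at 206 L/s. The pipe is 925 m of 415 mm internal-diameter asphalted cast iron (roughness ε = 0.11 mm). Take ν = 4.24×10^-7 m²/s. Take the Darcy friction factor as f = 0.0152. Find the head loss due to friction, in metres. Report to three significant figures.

V = 4Q/(πD²) = 4·0.206/(π·0.415²) = 1.523 m/s
h_f = f(L/D)V²/(2g) = 0.01520·(925/0.415)·1.523²/(2·9.81) = 4.005 m

h_f ≈ 4.00 m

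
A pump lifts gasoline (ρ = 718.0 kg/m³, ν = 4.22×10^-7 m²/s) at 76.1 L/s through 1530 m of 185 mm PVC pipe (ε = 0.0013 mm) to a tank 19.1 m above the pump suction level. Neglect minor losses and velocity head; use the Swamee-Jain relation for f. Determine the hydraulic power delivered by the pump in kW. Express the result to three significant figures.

P_hyd ≈ 30.9 kW

V = 4Q/(πD²) = 2.831 m/s; Re = 1.24×10^6; ε/D = 7.03×10^-6; f = 0.01140
h_f = f(L/D)V²/2g = 38.50 m
Total head H = z + h_f = 19.1 + 38.50 = 57.60 m
P_hyd = ρgQH = 718.0·9.81·0.0761·57.60 = 30.88 kW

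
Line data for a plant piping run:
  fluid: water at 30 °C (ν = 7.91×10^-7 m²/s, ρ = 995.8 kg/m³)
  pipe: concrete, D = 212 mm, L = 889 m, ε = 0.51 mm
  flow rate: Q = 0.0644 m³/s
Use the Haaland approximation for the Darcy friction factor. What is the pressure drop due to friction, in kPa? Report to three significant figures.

V = 4Q/(πD²) = 4·0.0644/(π·0.212²) = 1.824 m/s
Re = VD/ν = 1.824·0.212/7.91×10^-7 = 4.89×10^5 → turbulent
ε/D = 0.51/212 = 0.00241
Haaland: f = 0.02495
h_f = f(L/D)V²/(2g) = 0.02495·(889/0.212)·1.824²/(2·9.81) = 17.75 m
Δp = ρg·h_f = 995.8·9.81·17.75 = 173.4 kPa

Δp ≈ 173 kPa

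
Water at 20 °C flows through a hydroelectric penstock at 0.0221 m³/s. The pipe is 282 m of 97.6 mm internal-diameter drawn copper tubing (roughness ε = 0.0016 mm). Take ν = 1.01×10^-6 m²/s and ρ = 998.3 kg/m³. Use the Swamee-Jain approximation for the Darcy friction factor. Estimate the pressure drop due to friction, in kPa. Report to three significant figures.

V = 4Q/(πD²) = 4·0.0221/(π·0.0976²) = 2.954 m/s
Re = VD/ν = 2.954·0.0976/1.01×10^-6 = 2.85×10^5 → turbulent
ε/D = 0.0016/97.6 = 1.64×10^-5
Swamee-Jain: f = 0.01469
h_f = f(L/D)V²/(2g) = 0.01469·(282/0.0976)·2.954²/(2·9.81) = 18.88 m
Δp = ρg·h_f = 998.3·9.81·18.88 = 184.9 kPa

Δp ≈ 185 kPa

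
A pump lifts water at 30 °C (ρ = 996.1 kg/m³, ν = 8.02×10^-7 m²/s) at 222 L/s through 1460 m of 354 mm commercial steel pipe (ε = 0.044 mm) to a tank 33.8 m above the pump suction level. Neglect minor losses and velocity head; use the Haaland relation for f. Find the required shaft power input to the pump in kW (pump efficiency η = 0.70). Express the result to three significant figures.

V = 4Q/(πD²) = 2.256 m/s; Re = 9.96×10^5; ε/D = 1.24×10^-4; f = 0.01367
h_f = f(L/D)V²/2g = 14.62 m
Total head H = z + h_f = 33.8 + 14.62 = 48.42 m
P_hyd = ρgQH = 996.1·9.81·0.222·48.42 = 105.0 kW
P_shaft = P_hyd/η = 105.0/0.70 = 150.1 kW

P_shaft ≈ 150 kW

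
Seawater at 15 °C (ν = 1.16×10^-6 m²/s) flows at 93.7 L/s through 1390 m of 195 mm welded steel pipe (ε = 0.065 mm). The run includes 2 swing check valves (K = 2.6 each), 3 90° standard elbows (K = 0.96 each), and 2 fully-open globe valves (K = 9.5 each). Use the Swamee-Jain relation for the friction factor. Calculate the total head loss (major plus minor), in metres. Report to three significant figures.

H_L ≈ 72.9 m

V = 4Q/(πD²) = 3.137 m/s; V²/2g = 0.5017 m
Re = 5.27×10^5, ε/D = 3.33×10^-4 → f = 0.01658 (Swamee-Jain)
Major: h_f = f(L/D)·V²/2g = 0.01658·7128·0.5017 = 59.28 m
Minor: ΣK = 27.1; h_m = ΣK·V²/2g = 13.59 m
Total H_L = 59.28 + 13.59 = 72.87 m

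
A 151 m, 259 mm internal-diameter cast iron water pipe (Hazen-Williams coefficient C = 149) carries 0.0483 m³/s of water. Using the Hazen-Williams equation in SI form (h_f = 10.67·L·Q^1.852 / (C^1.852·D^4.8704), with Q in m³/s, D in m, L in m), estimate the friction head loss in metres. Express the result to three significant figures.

h_f ≈ 0.400 m

h_f = 10.67·151·0.0483^1.852 / (149^1.852·0.259^4.8704) = 0.4004 m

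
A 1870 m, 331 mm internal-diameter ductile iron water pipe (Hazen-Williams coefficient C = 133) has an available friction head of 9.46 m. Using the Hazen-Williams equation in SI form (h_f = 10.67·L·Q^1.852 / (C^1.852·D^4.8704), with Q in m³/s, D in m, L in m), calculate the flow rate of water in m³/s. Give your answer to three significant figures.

Q ≈ 0.116 m³/s

Rearranging: Q = [h_f·C^1.852·D^4.8704 / (10.67·L)]^(1/1.852)
Q = [9.46·133^1.852·0.331^4.8704 / (10.67·1870)]^0.540 = 0.1165 m³/s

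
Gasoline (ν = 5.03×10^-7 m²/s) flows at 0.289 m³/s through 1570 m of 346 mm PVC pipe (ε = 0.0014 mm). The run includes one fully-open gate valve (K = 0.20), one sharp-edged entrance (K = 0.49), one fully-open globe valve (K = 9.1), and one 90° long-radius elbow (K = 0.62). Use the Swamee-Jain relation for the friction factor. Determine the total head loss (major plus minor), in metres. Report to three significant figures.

V = 4Q/(πD²) = 3.074 m/s; V²/2g = 0.4815 m
Re = 2.11×10^6, ε/D = 4.05×10^-6 → f = 0.01043 (Swamee-Jain)
Major: h_f = f(L/D)·V²/2g = 0.01043·4538·0.4815 = 22.80 m
Minor: ΣK = 10.4; h_m = ΣK·V²/2g = 5.013 m
Total H_L = 22.80 + 5.013 = 27.81 m

H_L ≈ 27.8 m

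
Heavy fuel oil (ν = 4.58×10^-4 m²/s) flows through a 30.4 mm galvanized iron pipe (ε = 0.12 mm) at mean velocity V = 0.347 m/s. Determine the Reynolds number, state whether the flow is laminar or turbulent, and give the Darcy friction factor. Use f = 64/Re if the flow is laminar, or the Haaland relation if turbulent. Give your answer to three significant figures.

Re = VD/ν = 0.3470·0.0304/4.58×10^-4 = 23.0
Re < 2300 → laminar → f = 64/Re = 2.779

Re ≈ 23.0; laminar; f = 64/Re ≈ 2.78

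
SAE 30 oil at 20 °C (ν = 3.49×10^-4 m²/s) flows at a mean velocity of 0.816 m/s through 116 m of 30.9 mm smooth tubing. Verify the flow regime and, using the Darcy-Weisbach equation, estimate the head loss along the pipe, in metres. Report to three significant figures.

h_f ≈ 113 m

Re = VD/ν = 0.816·0.03090/3.49×10^-4 = 72.2 → laminar (Re < 2300)
f = 64/Re = 0.8858
h_f = f(L/D)V²/(2g) = 0.8858·(116/0.03090)·0.816²/(2·9.81) = 112.9 m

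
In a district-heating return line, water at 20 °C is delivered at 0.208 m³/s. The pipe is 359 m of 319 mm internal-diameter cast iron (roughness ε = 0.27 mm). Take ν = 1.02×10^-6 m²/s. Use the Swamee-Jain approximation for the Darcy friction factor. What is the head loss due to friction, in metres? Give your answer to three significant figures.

h_f ≈ 7.53 m

V = 4Q/(πD²) = 4·0.208/(π·0.319²) = 2.603 m/s
Re = VD/ν = 2.603·0.319/1.02×10^-6 = 8.14×10^5 → turbulent
ε/D = 0.27/319 = 8.46×10^-4
Swamee-Jain: f = 0.01938
h_f = f(L/D)V²/(2g) = 0.01938·(359/0.319)·2.603²/(2·9.81) = 7.530 m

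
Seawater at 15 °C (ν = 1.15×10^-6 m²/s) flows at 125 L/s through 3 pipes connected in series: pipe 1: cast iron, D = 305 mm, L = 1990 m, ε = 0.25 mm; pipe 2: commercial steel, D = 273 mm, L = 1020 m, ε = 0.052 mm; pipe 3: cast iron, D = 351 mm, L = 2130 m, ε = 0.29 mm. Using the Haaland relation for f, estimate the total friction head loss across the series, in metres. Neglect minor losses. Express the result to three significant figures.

Pipe 1: V = 1.711 m/s, Re = 4.54×10^5, ε/D = 8.20×10^-4, f = 0.01941, h_1 = f(L/D)V²/2g = 18.90 m
Pipe 2: V = 2.135 m/s, Re = 5.07×10^5, ε/D = 1.90×10^-4, f = 0.01518, h_2 = f(L/D)V²/2g = 13.18 m
Pipe 3: V = 1.292 m/s, Re = 3.94×10^5, ε/D = 8.26×10^-4, f = 0.01954, h_3 = f(L/D)V²/2g = 10.09 m
Series → Q common, losses add: H = Σh = 42.17 m

H ≈ 42.2 m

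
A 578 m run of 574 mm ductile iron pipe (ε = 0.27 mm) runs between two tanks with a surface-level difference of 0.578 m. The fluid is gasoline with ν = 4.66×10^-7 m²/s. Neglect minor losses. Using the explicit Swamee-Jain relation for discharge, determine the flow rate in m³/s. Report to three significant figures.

Q ≈ 0.211 m³/s

Swamee-Jain (Type II): Q = -0.965·√(gD⁵h_f/L)·ln[ε/(3.7D) + √(3.17ν²L/(gD³h_f))]
√(gD⁵h_f/L) = √(9.81·0.574⁵·0.578/578) = 0.02472
ε/(3.7D) = 1.27×10^-4; √(3.17ν²L/(gD³h_f)) = 1.93×10^-5
Q = -0.965·0.02472·ln(1.464×10^-4) = 0.2107 m³/s
Check: V = 0.814 m/s, Re = 1.00×10^6, f = 0.01710, h_f = 0.581 m ≈ 0.578 m ✓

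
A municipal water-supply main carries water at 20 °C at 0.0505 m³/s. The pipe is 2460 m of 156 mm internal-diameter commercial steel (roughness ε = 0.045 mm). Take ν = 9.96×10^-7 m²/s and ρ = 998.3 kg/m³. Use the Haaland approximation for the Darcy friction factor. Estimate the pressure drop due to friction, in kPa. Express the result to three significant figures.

Δp ≈ 894 kPa

V = 4Q/(πD²) = 4·0.0505/(π·0.156²) = 2.642 m/s
Re = VD/ν = 2.642·0.156/9.96×10^-7 = 4.14×10^5 → turbulent
ε/D = 0.045/156 = 2.88×10^-4
Haaland: f = 0.01628
h_f = f(L/D)V²/(2g) = 0.01628·(2460/0.156)·2.642²/(2·9.81) = 91.33 m
Δp = ρg·h_f = 998.3·9.81·91.33 = 894.4 kPa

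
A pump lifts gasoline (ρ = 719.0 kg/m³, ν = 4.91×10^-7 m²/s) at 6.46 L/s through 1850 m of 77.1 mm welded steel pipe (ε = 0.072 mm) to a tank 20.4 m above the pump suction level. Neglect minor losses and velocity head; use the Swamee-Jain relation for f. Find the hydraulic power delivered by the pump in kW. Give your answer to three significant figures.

P_hyd ≈ 3.15 kW

V = 4Q/(πD²) = 1.384 m/s; Re = 2.17×10^5; ε/D = 9.34×10^-4; f = 0.02082
h_f = f(L/D)V²/2g = 48.75 m
Total head H = z + h_f = 20.4 + 48.75 = 69.15 m
P_hyd = ρgQH = 719.0·9.81·0.00646·69.15 = 3.151 kW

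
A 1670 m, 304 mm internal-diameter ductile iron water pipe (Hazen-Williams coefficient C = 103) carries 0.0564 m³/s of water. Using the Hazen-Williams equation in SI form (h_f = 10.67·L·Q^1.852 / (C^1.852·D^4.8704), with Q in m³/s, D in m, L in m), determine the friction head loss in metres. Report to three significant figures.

h_f = 10.67·1670·0.0564^1.852 / (103^1.852·0.304^4.8704) = 5.359 m

h_f ≈ 5.36 m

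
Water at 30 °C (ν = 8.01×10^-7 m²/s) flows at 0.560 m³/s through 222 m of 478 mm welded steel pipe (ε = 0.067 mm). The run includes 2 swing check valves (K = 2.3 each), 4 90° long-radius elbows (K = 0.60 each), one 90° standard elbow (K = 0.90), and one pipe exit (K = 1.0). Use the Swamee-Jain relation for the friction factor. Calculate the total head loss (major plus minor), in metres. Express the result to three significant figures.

H_L ≈ 7.54 m

V = 4Q/(πD²) = 3.121 m/s; V²/2g = 0.4963 m
Re = 1.86×10^6, ε/D = 1.40×10^-4 → f = 0.01357 (Swamee-Jain)
Major: h_f = f(L/D)·V²/2g = 0.01357·464.4·0.4963 = 3.127 m
Minor: ΣK = 8.90; h_m = ΣK·V²/2g = 4.417 m
Total H_L = 3.127 + 4.417 = 7.545 m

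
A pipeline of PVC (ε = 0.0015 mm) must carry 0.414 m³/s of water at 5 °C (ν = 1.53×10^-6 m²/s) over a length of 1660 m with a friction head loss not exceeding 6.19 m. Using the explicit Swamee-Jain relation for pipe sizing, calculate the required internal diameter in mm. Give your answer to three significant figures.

Swamee-Jain (Type III): D = 0.66·[ε^1.25·(LQ²/(gh_f))^4.75 + ν·Q^9.4·(L/(gh_f))^5.2]^0.04
LQ²/(gh_f) = 4.685; L/(gh_f) = 27.34
Term 1 = ε^1.25·(…)^4.75 = 8.06×10^-5; Term 2 = ν·Q^9.4·(…)^5.2 = 0.0114
D = 0.66·(8.06×10^-5 + 0.0114)^0.04 = 0.5519 m = 552 mm
Check: V = 1.73 m/s, Re = 6.24×10^5, f = 0.01264, h_f = 5.80 m ≈ 6.19 m ✓

D ≈ 552 mm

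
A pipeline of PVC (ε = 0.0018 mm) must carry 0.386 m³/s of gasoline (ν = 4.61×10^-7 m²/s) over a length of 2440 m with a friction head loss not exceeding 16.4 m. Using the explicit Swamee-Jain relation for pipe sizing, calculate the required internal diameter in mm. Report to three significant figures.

D ≈ 454 mm

Swamee-Jain (Type III): D = 0.66·[ε^1.25·(LQ²/(gh_f))^4.75 + ν·Q^9.4·(L/(gh_f))^5.2]^0.04
LQ²/(gh_f) = 2.260; L/(gh_f) = 15.17
Term 1 = ε^1.25·(…)^4.75 = 3.17×10^-6; Term 2 = ν·Q^9.4·(…)^5.2 = 8.28×10^-5
D = 0.66·(3.17×10^-6 + 8.28×10^-5)^0.04 = 0.4539 m = 454 mm
Check: V = 2.39 m/s, Re = 2.35×10^6, f = 0.01027, h_f = 16.0 m ≈ 16.4 m ✓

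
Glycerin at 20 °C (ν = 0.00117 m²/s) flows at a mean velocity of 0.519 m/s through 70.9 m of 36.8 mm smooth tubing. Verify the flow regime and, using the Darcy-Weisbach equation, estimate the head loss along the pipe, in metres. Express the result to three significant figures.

h_f ≈ 104 m

Re = VD/ν = 0.519·0.03680/0.00117 = 16.3 → laminar (Re < 2300)
f = 64/Re = 3.921
h_f = f(L/D)V²/(2g) = 3.921·(70.9/0.03680)·0.519²/(2·9.81) = 103.7 m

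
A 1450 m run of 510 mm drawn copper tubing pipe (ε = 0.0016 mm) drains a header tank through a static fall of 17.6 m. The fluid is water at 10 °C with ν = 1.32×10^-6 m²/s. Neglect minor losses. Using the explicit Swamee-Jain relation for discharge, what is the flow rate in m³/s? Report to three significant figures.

Q ≈ 0.671 m³/s

Swamee-Jain (Type II): Q = -0.965·√(gD⁵h_f/L)·ln[ε/(3.7D) + √(3.17ν²L/(gD³h_f))]
√(gD⁵h_f/L) = √(9.81·0.510⁵·17.6/1450) = 0.06410
ε/(3.7D) = 8.48×10^-7; √(3.17ν²L/(gD³h_f)) = 1.87×10^-5
Q = -0.965·0.06410·ln(1.955×10^-5) = 0.6706 m³/s
Check: V = 3.28 m/s, Re = 1.27×10^6, f = 0.01125, h_f = 17.6 m ≈ 17.6 m ✓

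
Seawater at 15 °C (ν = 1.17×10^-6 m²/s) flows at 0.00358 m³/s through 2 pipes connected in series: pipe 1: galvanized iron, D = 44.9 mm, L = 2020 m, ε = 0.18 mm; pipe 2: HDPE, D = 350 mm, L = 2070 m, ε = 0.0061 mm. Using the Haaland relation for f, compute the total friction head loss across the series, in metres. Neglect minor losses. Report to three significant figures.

H ≈ 347 m

Pipe 1: V = 2.261 m/s, Re = 8.68×10^4, ε/D = 0.00401, f = 0.02961, h_1 = f(L/D)V²/2g = 347.1 m
Pipe 2: V = 0.03721 m/s, Re = 1.11×10^4, ε/D = 1.74×10^-5, f = 0.03001, h_2 = f(L/D)V²/2g = 0.01253 m
Series → Q common, losses add: H = Σh = 347.1 m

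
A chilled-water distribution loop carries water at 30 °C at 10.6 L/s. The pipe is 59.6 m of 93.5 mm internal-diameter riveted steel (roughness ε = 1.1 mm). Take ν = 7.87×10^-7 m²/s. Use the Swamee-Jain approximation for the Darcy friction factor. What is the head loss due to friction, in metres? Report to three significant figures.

V = 4Q/(πD²) = 4·0.0106/(π·0.0935²) = 1.544 m/s
Re = VD/ν = 1.544·0.0935/7.87×10^-7 = 1.83×10^5 → turbulent
ε/D = 1.1/93.5 = 0.0118
Swamee-Jain: f = 0.04053
h_f = f(L/D)V²/(2g) = 0.04053·(59.6/0.0935)·1.544²/(2·9.81) = 3.139 m

h_f ≈ 3.14 m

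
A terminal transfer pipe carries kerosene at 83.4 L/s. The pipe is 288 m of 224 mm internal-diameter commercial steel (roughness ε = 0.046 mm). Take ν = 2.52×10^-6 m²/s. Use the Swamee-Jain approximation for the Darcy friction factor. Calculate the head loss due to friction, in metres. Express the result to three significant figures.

h_f ≈ 5.08 m

V = 4Q/(πD²) = 4·0.0834/(π·0.224²) = 2.116 m/s
Re = VD/ν = 2.116·0.224/2.52×10^-6 = 1.88×10^5 → turbulent
ε/D = 0.046/224 = 2.05×10^-4
Swamee-Jain: f = 0.01731
h_f = f(L/D)V²/(2g) = 0.01731·(288/0.224)·2.116²/(2·9.81) = 5.080 m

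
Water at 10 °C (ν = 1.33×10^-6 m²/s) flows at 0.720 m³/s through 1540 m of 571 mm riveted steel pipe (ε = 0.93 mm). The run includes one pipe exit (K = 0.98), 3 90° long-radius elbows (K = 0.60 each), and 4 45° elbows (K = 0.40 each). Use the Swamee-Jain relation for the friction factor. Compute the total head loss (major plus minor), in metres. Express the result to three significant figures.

H_L ≈ 26.2 m

V = 4Q/(πD²) = 2.812 m/s; V²/2g = 0.4029 m
Re = 1.21×10^6, ε/D = 0.00163 → f = 0.02244 (Swamee-Jain)
Major: h_f = f(L/D)·V²/2g = 0.02244·2697·0.4029 = 24.39 m
Minor: ΣK = 4.38; h_m = ΣK·V²/2g = 1.765 m
Total H_L = 24.39 + 1.765 = 26.15 m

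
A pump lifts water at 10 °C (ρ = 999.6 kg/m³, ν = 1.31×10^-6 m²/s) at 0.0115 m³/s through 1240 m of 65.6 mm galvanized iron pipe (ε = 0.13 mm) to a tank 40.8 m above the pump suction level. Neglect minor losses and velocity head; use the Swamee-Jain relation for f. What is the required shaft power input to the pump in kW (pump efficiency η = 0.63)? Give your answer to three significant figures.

P_shaft ≈ 56.4 kW

V = 4Q/(πD²) = 3.403 m/s; Re = 1.70×10^5; ε/D = 0.00198; f = 0.02459
h_f = f(L/D)V²/2g = 274.3 m
Total head H = z + h_f = 40.8 + 274.3 = 315.1 m
P_hyd = ρgQH = 999.6·9.81·0.0115·315.1 = 35.53 kW
P_shaft = P_hyd/η = 35.53/0.63 = 56.40 kW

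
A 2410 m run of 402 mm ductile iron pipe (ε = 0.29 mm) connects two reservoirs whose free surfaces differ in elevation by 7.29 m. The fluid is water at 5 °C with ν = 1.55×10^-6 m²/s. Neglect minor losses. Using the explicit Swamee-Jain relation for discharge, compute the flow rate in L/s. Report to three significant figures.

Swamee-Jain (Type II): Q = -0.965·√(gD⁵h_f/L)·ln[ε/(3.7D) + √(3.17ν²L/(gD³h_f))]
√(gD⁵h_f/L) = √(9.81·0.402⁵·7.29/2410) = 0.01765
ε/(3.7D) = 1.95×10^-4; √(3.17ν²L/(gD³h_f)) = 6.29×10^-5
Q = -0.965·0.01765·ln(2.578×10^-4) = 0.1407 m³/s
Check: V = 1.11 m/s, Re = 2.88×10^5, f = 0.01954, h_f = 7.34 m ≈ 7.29 m ✓

Q ≈ 141 L/s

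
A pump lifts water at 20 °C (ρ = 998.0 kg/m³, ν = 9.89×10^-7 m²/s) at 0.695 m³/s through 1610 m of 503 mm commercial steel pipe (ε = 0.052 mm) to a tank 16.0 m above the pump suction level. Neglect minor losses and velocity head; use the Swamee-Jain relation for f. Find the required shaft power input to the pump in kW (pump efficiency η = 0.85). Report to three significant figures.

V = 4Q/(πD²) = 3.498 m/s; Re = 1.78×10^6; ε/D = 1.03×10^-4; f = 0.01302
h_f = f(L/D)V²/2g = 25.99 m
Total head H = z + h_f = 16.0 + 25.99 = 41.99 m
P_hyd = ρgQH = 998.0·9.81·0.695·41.99 = 285.7 kW
P_shaft = P_hyd/η = 285.7/0.85 = 336.1 kW

P_shaft ≈ 336 kW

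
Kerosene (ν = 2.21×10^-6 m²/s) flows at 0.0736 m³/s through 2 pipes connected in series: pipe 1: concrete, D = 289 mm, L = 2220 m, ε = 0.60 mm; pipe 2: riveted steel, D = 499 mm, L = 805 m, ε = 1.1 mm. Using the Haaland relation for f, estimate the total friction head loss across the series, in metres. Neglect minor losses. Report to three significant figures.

Pipe 1: V = 1.122 m/s, Re = 1.47×10^5, ε/D = 0.00208, f = 0.02473, h_1 = f(L/D)V²/2g = 12.19 m
Pipe 2: V = 0.3763 m/s, Re = 8.50×10^4, ε/D = 0.00220, f = 0.02574, h_2 = f(L/D)V²/2g = 0.2997 m
Series → Q common, losses add: H = Σh = 12.49 m

H ≈ 12.5 m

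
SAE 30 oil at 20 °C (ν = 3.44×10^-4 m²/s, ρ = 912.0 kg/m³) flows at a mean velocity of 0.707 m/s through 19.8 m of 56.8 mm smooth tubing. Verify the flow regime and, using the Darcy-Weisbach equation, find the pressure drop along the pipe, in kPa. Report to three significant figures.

Re = VD/ν = 0.707·0.05680/3.44×10^-4 = 117 → laminar (Re < 2300)
f = 64/Re = 0.5482
h_f = f(L/D)V²/(2g) = 0.5482·(19.8/0.05680)·0.707²/(2·9.81) = 4.869 m
Δp = ρg·h_f = 912.0·9.81·4.869 = 43.56 kPa

Δp ≈ 43.6 kPa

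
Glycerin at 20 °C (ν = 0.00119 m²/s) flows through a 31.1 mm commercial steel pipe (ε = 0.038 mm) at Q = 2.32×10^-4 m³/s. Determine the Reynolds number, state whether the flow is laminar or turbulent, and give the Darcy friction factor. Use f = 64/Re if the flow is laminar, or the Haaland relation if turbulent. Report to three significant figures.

Re ≈ 7.98; laminar; f = 64/Re ≈ 8.02

V = 4Q/(πD²) = 0.3054 m/s
Re = VD/ν = 0.3054·0.0311/0.00119 = 7.98
Re < 2300 → laminar → f = 64/Re = 8.018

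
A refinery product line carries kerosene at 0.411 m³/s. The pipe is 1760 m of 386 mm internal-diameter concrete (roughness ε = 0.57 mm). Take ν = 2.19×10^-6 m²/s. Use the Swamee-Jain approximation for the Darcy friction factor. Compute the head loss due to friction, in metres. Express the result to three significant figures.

h_f ≈ 63.4 m

V = 4Q/(πD²) = 4·0.411/(π·0.386²) = 3.512 m/s
Re = VD/ν = 3.512·0.386/2.19×10^-6 = 6.19×10^5 → turbulent
ε/D = 0.57/386 = 0.00148
Swamee-Jain: f = 0.02212
h_f = f(L/D)V²/(2g) = 0.02212·(1760/0.386)·3.512²/(2·9.81) = 63.40 m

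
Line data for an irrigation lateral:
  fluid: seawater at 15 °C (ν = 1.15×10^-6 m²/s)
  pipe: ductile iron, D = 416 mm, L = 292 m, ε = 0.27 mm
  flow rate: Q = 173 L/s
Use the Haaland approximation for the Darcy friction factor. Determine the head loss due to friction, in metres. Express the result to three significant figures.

h_f ≈ 1.07 m

V = 4Q/(πD²) = 4·0.173/(π·0.416²) = 1.273 m/s
Re = VD/ν = 1.273·0.416/1.15×10^-6 = 4.60×10^5 → turbulent
ε/D = 0.27/416 = 6.49×10^-4
Haaland: f = 0.01852
h_f = f(L/D)V²/(2g) = 0.01852·(292/0.416)·1.273²/(2·9.81) = 1.073 m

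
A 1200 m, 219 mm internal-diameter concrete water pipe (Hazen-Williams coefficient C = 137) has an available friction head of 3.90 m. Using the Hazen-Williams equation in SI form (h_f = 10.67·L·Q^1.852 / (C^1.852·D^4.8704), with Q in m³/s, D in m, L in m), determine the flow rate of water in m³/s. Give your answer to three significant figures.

Rearranging: Q = [h_f·C^1.852·D^4.8704 / (10.67·L)]^(1/1.852)
Q = [3.90·137^1.852·0.219^4.8704 / (10.67·1200)]^0.540 = 0.03188 m³/s

Q ≈ 0.0319 m³/s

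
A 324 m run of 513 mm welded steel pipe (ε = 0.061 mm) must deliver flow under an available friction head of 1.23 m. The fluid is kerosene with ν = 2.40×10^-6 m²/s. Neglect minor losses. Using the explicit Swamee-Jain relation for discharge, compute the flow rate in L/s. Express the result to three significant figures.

Swamee-Jain (Type II): Q = -0.965·√(gD⁵h_f/L)·ln[ε/(3.7D) + √(3.17ν²L/(gD³h_f))]
√(gD⁵h_f/L) = √(9.81·0.513⁵·1.23/324) = 0.03638
ε/(3.7D) = 3.21×10^-5; √(3.17ν²L/(gD³h_f)) = 6.03×10^-5
Q = -0.965·0.03638·ln(9.240×10^-5) = 0.3261 m³/s
Check: V = 1.58 m/s, Re = 3.37×10^5, f = 0.01538, h_f = 1.23 m ≈ 1.23 m ✓

Q ≈ 326 L/s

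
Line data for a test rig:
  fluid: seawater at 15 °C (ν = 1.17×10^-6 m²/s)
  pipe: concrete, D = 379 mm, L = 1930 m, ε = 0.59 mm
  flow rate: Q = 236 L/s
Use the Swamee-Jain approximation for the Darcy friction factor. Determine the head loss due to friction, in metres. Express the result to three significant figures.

V = 4Q/(πD²) = 4·0.236/(π·0.379²) = 2.092 m/s
Re = VD/ν = 2.092·0.379/1.17×10^-6 = 6.78×10^5 → turbulent
ε/D = 0.59/379 = 0.00156
Swamee-Jain: f = 0.02236
h_f = f(L/D)V²/(2g) = 0.02236·(1930/0.379)·2.092²/(2·9.81) = 25.40 m

h_f ≈ 25.4 m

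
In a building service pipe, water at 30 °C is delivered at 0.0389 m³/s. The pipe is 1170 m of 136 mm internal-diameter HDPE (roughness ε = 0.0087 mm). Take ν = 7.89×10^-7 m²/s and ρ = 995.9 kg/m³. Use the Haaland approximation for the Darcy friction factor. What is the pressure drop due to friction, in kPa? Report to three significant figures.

Δp ≈ 430 kPa

V = 4Q/(πD²) = 4·0.0389/(π·0.136²) = 2.678 m/s
Re = VD/ν = 2.678·0.136/7.89×10^-7 = 4.62×10^5 → turbulent
ε/D = 0.0087/136 = 6.40×10^-5
Haaland: f = 0.01399
h_f = f(L/D)V²/(2g) = 0.01399·(1170/0.136)·2.678²/(2·9.81) = 44.00 m
Δp = ρg·h_f = 995.9·9.81·44.00 = 429.9 kPa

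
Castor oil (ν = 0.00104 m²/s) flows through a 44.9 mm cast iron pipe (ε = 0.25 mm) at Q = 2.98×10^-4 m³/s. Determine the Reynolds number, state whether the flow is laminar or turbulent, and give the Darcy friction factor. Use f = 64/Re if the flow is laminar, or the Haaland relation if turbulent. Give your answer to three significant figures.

Re ≈ 8.13; laminar; f = 64/Re ≈ 7.88

V = 4Q/(πD²) = 0.1882 m/s
Re = VD/ν = 0.1882·0.0449/0.00104 = 8.13
Re < 2300 → laminar → f = 64/Re = 7.876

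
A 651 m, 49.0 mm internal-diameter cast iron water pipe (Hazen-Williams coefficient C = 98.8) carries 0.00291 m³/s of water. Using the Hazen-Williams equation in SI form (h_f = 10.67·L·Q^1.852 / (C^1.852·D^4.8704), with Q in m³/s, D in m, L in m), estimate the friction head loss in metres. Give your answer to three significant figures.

h_f ≈ 67.6 m

h_f = 10.67·651·0.00291^1.852 / (98.8^1.852·0.0490^4.8704) = 67.59 m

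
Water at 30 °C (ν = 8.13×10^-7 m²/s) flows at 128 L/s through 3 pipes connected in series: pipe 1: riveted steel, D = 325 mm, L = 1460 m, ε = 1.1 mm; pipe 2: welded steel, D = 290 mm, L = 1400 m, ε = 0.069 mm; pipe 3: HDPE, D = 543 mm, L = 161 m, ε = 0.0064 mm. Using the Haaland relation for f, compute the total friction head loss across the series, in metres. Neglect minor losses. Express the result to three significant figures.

H ≈ 29.1 m

Pipe 1: V = 1.543 m/s, Re = 6.17×10^5, ε/D = 0.00338, f = 0.02731, h_1 = f(L/D)V²/2g = 14.89 m
Pipe 2: V = 1.938 m/s, Re = 6.91×10^5, ε/D = 2.38×10^-4, f = 0.01530, h_2 = f(L/D)V²/2g = 14.13 m
Pipe 3: V = 0.5527 m/s, Re = 3.69×10^5, ε/D = 1.18×10^-5, f = 0.01391, h_3 = f(L/D)V²/2g = 0.06423 m
Series → Q common, losses add: H = Σh = 29.09 m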